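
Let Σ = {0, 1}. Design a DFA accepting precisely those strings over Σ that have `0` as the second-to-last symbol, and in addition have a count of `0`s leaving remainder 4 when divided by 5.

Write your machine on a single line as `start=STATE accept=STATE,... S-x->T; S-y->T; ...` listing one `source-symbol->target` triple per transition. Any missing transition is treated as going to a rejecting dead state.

Build one automaton per condition and run them in lockstep. The first has 7 states tracking the last 2 symbols read; the second has 5 states tracking the count of `0`s modulo 5. A product state is a pair (one from each), accepting exactly when both do. Equivalent product states are then merged.
       0  1 
>  A   B  A 
   B   C  B 
   C   D  C 
   D   E  F 
 * E   A  G 
   F   H  F 
 * G   A  I 
   H   A  G 
   I   A  I 
(> = start, * = accepting)

start=A; accept=E,G; A-0->B; A-1->A; B-0->C; B-1->B; C-0->D; C-1->C; D-0->E; D-1->F; E-0->A; E-1->G; F-0->H; F-1->F; G-0->A; G-1->I; H-0->A; H-1->G; I-0->A; I-1->I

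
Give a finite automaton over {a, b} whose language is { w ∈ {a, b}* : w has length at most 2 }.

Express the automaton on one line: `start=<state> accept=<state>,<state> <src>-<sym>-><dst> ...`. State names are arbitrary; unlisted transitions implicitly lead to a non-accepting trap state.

Count input length up to 3: every symbol moves from q0 toward q3, which means 'more than 2' and absorbs. Accept from {q0, q1, q2}.
4 states suffice.
        a   b  
>* q0   q1  q1 
 * q1   q2  q2 
 * q2   q3  q3 
   q3   q3  q3 
(> = start, * = accepting)

start=q0 accept=q0,q1,q2 q0-a->q1 q0-b->q1 q1-a->q2 q1-b->q2 q2-a->q3 q2-b->q3 q3-a->q3 q3-b->q3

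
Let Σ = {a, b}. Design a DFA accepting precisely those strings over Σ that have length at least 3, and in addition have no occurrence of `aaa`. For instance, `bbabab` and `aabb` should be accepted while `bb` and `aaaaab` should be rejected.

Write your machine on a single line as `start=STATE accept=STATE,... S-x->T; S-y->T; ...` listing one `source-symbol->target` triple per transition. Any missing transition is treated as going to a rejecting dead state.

Handle the two conditions separately and then intersect. The first has 5 states tracking the input length, saturating at 4; the second has 4 states tracking partial matches of the forbidden pattern `aaa`. A product state is a pair (one from each), accepting exactly when both do. Equivalent product states are then merged.
A 10-state machine:
        a   b  
>  q0   q1  q2 
   q1   q3  q4 
   q2   q5  q4 
   q3   q6  q7 
   q4   q8  q7 
   q5   q9  q7 
   q6   q6  q6 
 * q7   q8  q7 
 * q8   q9  q7 
 * q9   q6  q7 
(> = start, * = accepting)

start=q0; accept=q7,q8,q9; q0-a->q1; q0-b->q2; q1-a->q3; q1-b->q4; q2-a->q5; q2-b->q4; q3-a->q6; q3-b->q7; q4-a->q8; q4-b->q7; q5-a->q9; q5-b->q7; q6-a->q6; q6-b->q6; q7-a->q8; q7-b->q7; q8-a->q9; q8-b->q7; q9-a->q6; q9-b->q7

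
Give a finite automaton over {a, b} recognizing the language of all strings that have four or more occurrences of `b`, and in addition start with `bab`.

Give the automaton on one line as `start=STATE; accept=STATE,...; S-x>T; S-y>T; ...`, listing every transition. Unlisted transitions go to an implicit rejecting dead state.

Run two small machines in parallel and take their product. The first has 6 states tracking the count of `b`s, saturating at 5; the second has 5 states tracking whether the input so far still matches the prefix `bab`. A product state is a pair (one from each), accepting exactly when both do. Minimizing collapses redundant product states.
        a   b  
>  s0   s1  s2 
   s1   s1  s1 
   s2   s3  s1 
   s3   s1  s4 
   s4   s4  s5 
   s5   s5  s6 
 * s6   s6  s6 
(> = start, * = accepting)

start=s0; accept=s6; s0-a>s1; s0-b>s2; s1-a>s1; s1-b>s1; s2-a>s3; s2-b>s1; s3-a>s1; s3-b>s4; s4-a>s4; s4-b>s5; s5-a>s5; s5-b>s6; s6-a>s6; s6-b>s6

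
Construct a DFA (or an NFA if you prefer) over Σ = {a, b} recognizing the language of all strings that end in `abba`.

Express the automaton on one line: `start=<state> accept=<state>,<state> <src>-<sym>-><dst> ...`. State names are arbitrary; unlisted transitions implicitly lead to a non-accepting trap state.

Remember how much of `abba` the current input suffix matches. State S0 means no match yet; S1 means the last symbol is `a`; S2 means the last 2 symbols are `ab`; S3 means the last 3 symbols are `abb`; S4 means the last 4 symbols are `abba`. Only S4 accepts. On a mismatch, fall back to the longest proper suffix that is still a prefix of `abba`.
A 5-state machine:
        a   b  
>  S0   S1  S0 
   S1   S1  S2 
   S2   S1  S3 
   S3   S4  S0 
 * S4   S1  S2 
(> = start, * = accepting)

start=S0 accept=S4 S0-a->S1 S0-b->S0 S1-a->S1 S1-b->S2 S2-a->S1 S2-b->S3 S3-a->S4 S3-b->S0 S4-a->S1 S4-b->S2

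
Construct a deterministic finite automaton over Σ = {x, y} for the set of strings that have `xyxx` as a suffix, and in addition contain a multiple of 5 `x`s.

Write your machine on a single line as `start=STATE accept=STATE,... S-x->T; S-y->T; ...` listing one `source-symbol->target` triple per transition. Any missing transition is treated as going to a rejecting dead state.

Handle the two conditions separately and then intersect. The first has 5 states tracking how much of the suffix `xyxx` has currently been matched; the second has 5 states tracking the count of `x`s modulo 5. A product state is a pair (one from each), accepting exactly when both do. Minimizing collapses redundant product states.
        x   y  
>  S0   S1  S0 
   S1   S2  S1 
   S2   S3  S2 
   S3   S4  S5 
   S4   S0  S4 
   S5   S6  S7 
   S6   S8  S4 
   S7   S4  S7 
 * S8   S1  S0 
(> = start, * = accepting)

start=S0; accept=S8; S0-x->S1; S0-y->S0; S1-x->S2; S1-y->S1; S2-x->S3; S2-y->S2; S3-x->S4; S3-y->S5; S4-x->S0; S4-y->S4; S5-x->S6; S5-y->S7; S6-x->S8; S6-y->S4; S7-x->S4; S7-y->S7; S8-x->S1; S8-y->S0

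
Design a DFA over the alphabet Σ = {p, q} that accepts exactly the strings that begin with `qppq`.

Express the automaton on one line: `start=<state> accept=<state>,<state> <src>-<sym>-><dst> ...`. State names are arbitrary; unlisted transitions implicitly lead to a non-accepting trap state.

start=S0 accept=S4 S0-p->S5 S0-q->S1 S1-p->S2 S1-q->S5 S2-p->S3 S2-q->S5 S3-p->S5 S3-q->S4 S4-p->S4 S4-q->S4 S5-p->S5 S5-q->S5

Walk along `qppq` while the input agrees: from S0 take `q` to S1, and so on. Any deviation drops to the rejecting sink S5. Once S4 is reached the prefix is confirmed and every continuation is accepted.
With 6 states:
        p   q  
>  S0   S5  S1 
   S1   S2  S5 
   S2   S3  S5 
   S3   S5  S4 
 * S4   S4  S4 
   S5   S5  S5 
(> = start, * = accepting)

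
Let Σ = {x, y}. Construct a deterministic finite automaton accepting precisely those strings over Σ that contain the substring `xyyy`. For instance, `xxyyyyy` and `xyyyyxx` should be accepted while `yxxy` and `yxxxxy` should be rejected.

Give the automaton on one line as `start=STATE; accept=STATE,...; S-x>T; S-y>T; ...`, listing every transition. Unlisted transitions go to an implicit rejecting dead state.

States S0..S3 record the length of the longest prefix of `xyyy` that matches the current input suffix. Reaching S4 means `xyyy` has been seen, and we stay there forever. Accept from S4.
A 5-state machine:
        x   y  
>  S0   S1  S0 
   S1   S1  S2 
   S2   S1  S3 
   S3   S1  S4 
 * S4   S4  S4 
(> = start, * = accepting)

start=S0; accept=S4; S0-x>S1; S0-y>S0; S1-x>S1; S1-y>S2; S2-x>S1; S2-y>S3; S3-x>S1; S3-y>S4; S4-x>S4; S4-y>S4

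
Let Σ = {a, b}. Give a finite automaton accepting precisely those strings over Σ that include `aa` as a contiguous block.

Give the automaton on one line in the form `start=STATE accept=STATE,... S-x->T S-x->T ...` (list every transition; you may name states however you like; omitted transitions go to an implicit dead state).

States q0..q1 record the length of the longest prefix of `aa` that matches the current input suffix. Reaching q2 means `aa` has been seen, and we stay there forever. Accept from q2.
A 3-state machine:
        a   b  
>  q0   q1  q0 
   q1   q2  q0 
 * q2   q2  q2 
(> = start, * = accepting)

start=q0 accept=q2 q0-a->q1 q0-b->q0 q1-a->q2 q1-b->q0 q2-a->q2 q2-b->q2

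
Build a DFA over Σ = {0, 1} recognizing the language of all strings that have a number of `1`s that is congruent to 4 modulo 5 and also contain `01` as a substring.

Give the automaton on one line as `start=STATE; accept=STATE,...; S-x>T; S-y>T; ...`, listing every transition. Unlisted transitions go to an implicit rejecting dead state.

Run two small machines in parallel and take their product. One (5 states) tracks the count of `1`s modulo 5; the other (3 states) tracks whether and how much of `01` has been seen. Each combined state is a pair, one component from each; accept when both components accept. Equivalent product states are then merged.
          0    1  
>  S0     S1   S2 
   S1     S1   S3 
   S2     S3   S4 
   S3     S3   S5 
   S4     S5   S6 
   S5     S5   S7 
   S6     S7   S8 
   S7     S7   S9 
   S8    S10   S0 
 * S9     S9   S1 
   S10   S10   S1 
(> = start, * = accepting)

start=S0; accept=S9; S0-0>S1; S0-1>S2; S1-0>S1; S1-1>S3; S2-0>S3; S2-1>S4; S3-0>S3; S3-1>S5; S4-0>S5; S4-1>S6; S5-0>S5; S5-1>S7; S6-0>S7; S6-1>S8; S7-0>S7; S7-1>S9; S8-0>S10; S8-1>S0; S9-0>S9; S9-1>S1; S10-0>S10; S10-1>S1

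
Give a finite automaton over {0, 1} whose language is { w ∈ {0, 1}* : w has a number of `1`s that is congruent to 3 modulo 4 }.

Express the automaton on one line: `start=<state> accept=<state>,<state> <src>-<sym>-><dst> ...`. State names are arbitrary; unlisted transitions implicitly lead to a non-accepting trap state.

The only thing that matters is how many `1`s have appeared, reduced mod 4. Use one state per residue: q0 for 0, …, q3 for 3. Reading `1` moves to the next residue; anything else stays put. q3 is accepting.
4 states suffice.
        0   1  
>  q0   q0  q1 
   q1   q1  q2 
   q2   q2  q3 
 * q3   q3  q0 
(> = start, * = accepting)

start=q0 accept=q3 q0-0->q0 q0-1->q1 q1-0->q1 q1-1->q2 q2-0->q2 q2-1->q3 q3-0->q3 q3-1->q0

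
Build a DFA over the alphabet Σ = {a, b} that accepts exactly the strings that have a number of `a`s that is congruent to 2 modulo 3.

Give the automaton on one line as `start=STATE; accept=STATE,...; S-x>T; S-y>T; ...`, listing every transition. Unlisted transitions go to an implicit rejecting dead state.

The only thing that matters is how many `a`s have appeared, reduced mod 3. Use one state per residue: s0 for 0, …, s2 for 2. Reading `a` moves to the next residue; anything else stays put. s2 is accepting.
With 3 states:
        a   b  
>  s0   s1  s0 
   s1   s2  s1 
 * s2   s0  s2 
(> = start, * = accepting)

start=s0; accept=s2; s0-a>s1; s0-b>s0; s1-a>s2; s1-b>s1; s2-a>s0; s2-b>s2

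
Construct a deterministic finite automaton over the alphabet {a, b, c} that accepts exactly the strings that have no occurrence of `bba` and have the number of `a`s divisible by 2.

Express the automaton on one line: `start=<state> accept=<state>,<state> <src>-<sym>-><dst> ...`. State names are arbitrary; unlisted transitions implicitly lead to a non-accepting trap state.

start=q0 accept=q0,q2,q4 q0-a->q1 q0-b->q2 q0-c->q0 q1-a->q0 q1-b->q3 q1-c->q1 q2-a->q1 q2-b->q4 q2-c->q0 q3-a->q0 q3-b->q5 q3-c->q1 q4-a->q6 q4-b->q4 q4-c->q0 q5-a->q7 q5-b->q5 q5-c->q1 q6-a->q7 q6-b->q6 q6-c->q6 q7-a->q6 q7-b->q7 q7-c->q7

Run two small machines in parallel and take their product. The first has 4 states tracking partial matches of the forbidden pattern `bba`; the second has 2 states tracking the count of `a`s modulo 2. A product state is a pair (one from each), accepting exactly when both do.
With 8 states:
        a   b   c  
>* q0   q1  q2  q0 
   q1   q0  q3  q1 
 * q2   q1  q4  q0 
   q3   q0  q5  q1 
 * q4   q6  q4  q0 
   q5   q7  q5  q1 
   q6   q7  q6  q6 
   q7   q6  q7  q7 
(> = start, * = accepting)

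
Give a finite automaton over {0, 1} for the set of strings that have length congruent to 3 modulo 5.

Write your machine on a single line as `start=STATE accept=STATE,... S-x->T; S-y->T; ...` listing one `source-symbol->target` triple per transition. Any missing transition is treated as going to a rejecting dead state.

Count input length modulo 5: every symbol advances one step around the cycle A → B → C → D → E → A. Accept at D.
       0  1 
>  A   B  B 
   B   C  C 
   C   D  D 
 * D   E  E 
   E   A  A 
(> = start, * = accepting)

start=A; accept=D; A-0->B; A-1->B; B-0->C; B-1->C; C-0->D; C-1->D; D-0->E; D-1->E; E-0->A; E-1->A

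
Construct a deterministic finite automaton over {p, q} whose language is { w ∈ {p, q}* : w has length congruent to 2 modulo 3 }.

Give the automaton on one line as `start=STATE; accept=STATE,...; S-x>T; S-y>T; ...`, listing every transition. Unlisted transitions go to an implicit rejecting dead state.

Count input length modulo 3: every symbol advances one step around the cycle S0 → S1 → S2 → S0. Accept at S2.
        p   q  
>  S0   S1  S1 
   S1   S2  S2 
 * S2   S0  S0 
(> = start, * = accepting)

start=S0; accept=S2; S0-p>S1; S0-q>S1; S1-p>S2; S1-q>S2; S2-p>S0; S2-q>S0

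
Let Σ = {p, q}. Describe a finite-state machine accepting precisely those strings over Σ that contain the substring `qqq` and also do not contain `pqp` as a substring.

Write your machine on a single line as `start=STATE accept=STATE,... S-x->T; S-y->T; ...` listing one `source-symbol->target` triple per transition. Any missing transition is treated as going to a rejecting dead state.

start=s0; accept=s6,s8,s10; s0-p->s1; s0-q->s2; s1-p->s1; s1-q->s3; s2-p->s1; s2-q->s4; s3-p->s5; s3-q->s4; s4-p->s1; s4-q->s6; s5-p->s5; s5-q->s7; s6-p->s8; s6-q->s6; s7-p->s5; s7-q->s9; s8-p->s8; s8-q->s10; s9-p->s5; s9-q->s11; s10-p->s11; s10-q->s6; s11-p->s11; s11-q->s11

Build one automaton per condition and run them in lockstep. One (4 states) tracks whether and how much of `qqq` has been seen; the other (4 states) tracks partial matches of the forbidden pattern `pqp`. Each combined state is a pair, one component from each; accept when both components accept.
          p    q  
>  s0     s1   s2 
   s1     s1   s3 
   s2     s1   s4 
   s3     s5   s4 
   s4     s1   s6 
   s5     s5   s7 
 * s6     s8   s6 
   s7     s5   s9 
 * s8     s8  s10 
   s9     s5  s11 
 * s10   s11   s6 
   s11   s11  s11 
(> = start, * = accepting)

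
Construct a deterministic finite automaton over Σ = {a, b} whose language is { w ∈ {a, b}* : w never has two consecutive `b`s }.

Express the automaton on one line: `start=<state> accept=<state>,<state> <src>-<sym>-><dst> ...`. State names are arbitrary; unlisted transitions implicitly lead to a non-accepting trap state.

start=s0 accept=s0,s1 s0-a->s0 s0-b->s1 s1-a->s0 s1-b->s2 s2-a->s2 s2-b->s2

This is the complement of 'contains `bb`'. Use the same substring-matching states — s0 through s2 holding how much of `bb` has just been matched — but flip the accepting set: everything except the trap s2 accepts.
3 states suffice.
        a   b  
>* s0   s0  s1 
 * s1   s0  s2 
   s2   s2  s2 
(> = start, * = accepting)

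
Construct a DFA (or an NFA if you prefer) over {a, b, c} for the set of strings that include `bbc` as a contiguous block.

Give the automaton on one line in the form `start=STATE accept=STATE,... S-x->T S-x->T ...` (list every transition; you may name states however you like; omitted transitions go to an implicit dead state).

start=S0 accept=S3 S0-a->S0 S0-b->S1 S0-c->S0 S1-a->S0 S1-b->S2 S1-c->S0 S2-a->S0 S2-b->S2 S2-c->S3 S3-a->S3 S3-b->S3 S3-c->S3

Track how much of `bbc` has been matched so far: state S0 is no progress, S3 is the absorbing accept state reached once `bbc` has occurred. Intermediate states record partial matches; on a mismatch, fall back to the longest reusable overlap.
With 4 states:
        a   b   c  
>  S0   S0  S1  S0 
   S1   S0  S2  S0 
   S2   S0  S2  S3 
 * S3   S3  S3  S3 
(> = start, * = accepting)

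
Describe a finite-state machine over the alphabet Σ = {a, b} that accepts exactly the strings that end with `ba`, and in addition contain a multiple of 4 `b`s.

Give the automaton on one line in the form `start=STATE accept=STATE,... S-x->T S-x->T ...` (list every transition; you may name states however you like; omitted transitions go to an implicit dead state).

Build one automaton per condition and run them in lockstep. The first has 3 states tracking how much of the suffix `ba` has currently been matched; the second has 4 states tracking the count of `b`s modulo 4. A product state is a pair (one from each), accepting exactly when both do. Minimizing collapses redundant product states.
With 6 states:
        a   b  
>  S0   S0  S1 
   S1   S1  S2 
   S2   S2  S3 
   S3   S3  S4 
   S4   S5  S1 
 * S5   S0  S1 
(> = start, * = accepting)

start=S0 accept=S5 S0-a->S0 S0-b->S1 S1-a->S1 S1-b->S2 S2-a->S2 S2-b->S3 S3-a->S3 S3-b->S4 S4-a->S5 S4-b->S1 S5-a->S0 S5-b->S1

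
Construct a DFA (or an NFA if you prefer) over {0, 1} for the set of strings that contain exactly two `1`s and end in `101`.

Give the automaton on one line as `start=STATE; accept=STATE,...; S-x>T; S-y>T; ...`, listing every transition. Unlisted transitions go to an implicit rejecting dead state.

Handle the two conditions separately and then intersect. The first has 4 states tracking the count of `1`s, saturating at 3; the second has 4 states tracking how much of the suffix `101` has currently been matched. A product state is a pair (one from each), accepting exactly when both do. After merging equivalent states the machine shrinks.
       0  1 
>  A   A  B 
   B   C  D 
   C   D  E 
   D   D  D 
 * E   D  D 
(> = start, * = accepting)

start=A; accept=E; A-0>A; A-1>B; B-0>C; B-1>D; C-0>D; C-1>E; D-0>D; D-1>D; E-0>D; E-1>D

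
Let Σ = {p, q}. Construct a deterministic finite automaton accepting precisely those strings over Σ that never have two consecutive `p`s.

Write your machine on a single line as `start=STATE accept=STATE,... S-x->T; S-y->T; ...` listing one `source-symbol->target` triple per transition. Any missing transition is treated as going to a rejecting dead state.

This is the complement of 'contains `pp`'. Use the same substring-matching states — S0 through S2 holding how much of `pp` has just been matched — but flip the accepting set: everything except the trap S2 accepts.
A 3-state machine:
        p   q  
>* S0   S1  S0 
 * S1   S2  S0 
   S2   S2  S2 
(> = start, * = accepting)

start=S0; accept=S0,S1; S0-p->S1; S0-q->S0; S1-p->S2; S1-q->S0; S2-p->S2; S2-q->S2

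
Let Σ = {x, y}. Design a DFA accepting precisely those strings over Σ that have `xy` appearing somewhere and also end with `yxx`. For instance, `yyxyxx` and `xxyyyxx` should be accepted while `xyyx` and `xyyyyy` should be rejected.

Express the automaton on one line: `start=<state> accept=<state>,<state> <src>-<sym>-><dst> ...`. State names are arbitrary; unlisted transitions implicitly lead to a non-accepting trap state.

Run two small machines in parallel and take their product. One (3 states) tracks whether and how much of `xy` has been seen; the other (4 states) tracks how much of the suffix `yxx` has currently been matched. Each combined state is a pair, one component from each; accept when both components accept. Minimizing collapses redundant product states.
With 5 states:
        x   y  
>  S0   S1  S0 
   S1   S1  S2 
   S2   S3  S2 
   S3   S4  S2 
 * S4   S1  S2 
(> = start, * = accepting)

start=S0 accept=S4 S0-x->S1 S0-y->S0 S1-x->S1 S1-y->S2 S2-x->S3 S2-y->S2 S3-x->S4 S3-y->S2 S4-x->S1 S4-y->S2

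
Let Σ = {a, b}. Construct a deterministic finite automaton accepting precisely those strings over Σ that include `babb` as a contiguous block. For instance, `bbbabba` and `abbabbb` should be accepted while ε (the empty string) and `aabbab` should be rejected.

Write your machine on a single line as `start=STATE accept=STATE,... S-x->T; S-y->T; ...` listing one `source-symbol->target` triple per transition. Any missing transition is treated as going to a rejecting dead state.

start=s0; accept=s4; s0-a->s0; s0-b->s1; s1-a->s2; s1-b->s1; s2-a->s0; s2-b->s3; s3-a->s2; s3-b->s4; s4-a->s4; s4-b->s4

States s0..s3 record the length of the longest prefix of `babb` that matches the current input suffix. Reaching s4 means `babb` has been seen, and we stay there forever. Accept from s4.
        a   b  
>  s0   s0  s1 
   s1   s2  s1 
   s2   s0  s3 
   s3   s2  s4 
 * s4   s4  s4 
(> = start, * = accepting)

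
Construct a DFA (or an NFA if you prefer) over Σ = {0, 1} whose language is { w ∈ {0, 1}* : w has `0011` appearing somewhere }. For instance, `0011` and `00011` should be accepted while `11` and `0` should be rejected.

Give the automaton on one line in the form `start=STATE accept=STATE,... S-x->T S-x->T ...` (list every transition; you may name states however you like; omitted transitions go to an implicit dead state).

start=S0 accept=S4 S0-0->S1 S0-1->S0 S1-0->S2 S1-1->S0 S2-0->S2 S2-1->S3 S3-0->S1 S3-1->S4 S4-0->S4 S4-1->S4

States S0..S3 record the length of the longest prefix of `0011` that matches the current input suffix. Reaching S4 means `0011` has been seen, and we stay there forever. Accept from S4.
With 5 states:
        0   1  
>  S0   S1  S0 
   S1   S2  S0 
   S2   S2  S3 
   S3   S1  S4 
 * S4   S4  S4 
(> = start, * = accepting)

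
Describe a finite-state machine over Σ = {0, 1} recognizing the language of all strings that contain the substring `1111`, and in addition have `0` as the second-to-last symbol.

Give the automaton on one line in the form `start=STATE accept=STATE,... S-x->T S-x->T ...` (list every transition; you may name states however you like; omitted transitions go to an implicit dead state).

start=s0 accept=s6,s7 s0-0->s0 s0-1->s1 s1-0->s0 s1-1->s2 s2-0->s0 s2-1->s3 s3-0->s0 s3-1->s4 s4-0->s5 s4-1->s4 s5-0->s6 s5-1->s7 s6-0->s6 s6-1->s7 s7-0->s5 s7-1->s4

Handle the two conditions separately and then intersect. The first has 5 states tracking whether and how much of `1111` has been seen; the second has 7 states tracking the last 2 symbols read. A product state is a pair (one from each), accepting exactly when both do. After merging equivalent states the machine shrinks.
8 states suffice.
        0   1  
>  s0   s0  s1 
   s1   s0  s2 
   s2   s0  s3 
   s3   s0  s4 
   s4   s5  s4 
   s5   s6  s7 
 * s6   s6  s7 
 * s7   s5  s4 
(> = start, * = accepting)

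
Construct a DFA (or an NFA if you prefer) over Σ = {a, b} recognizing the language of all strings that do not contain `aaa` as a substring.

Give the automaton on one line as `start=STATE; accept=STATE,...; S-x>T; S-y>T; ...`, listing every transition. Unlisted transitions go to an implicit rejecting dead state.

This is the complement of 'contains `aaa`'. Use the same substring-matching states — S0 through S3 holding how much of `aaa` has just been matched — but flip the accepting set: everything except the trap S3 accepts.
4 states suffice.
        a   b  
>* S0   S1  S0 
 * S1   S2  S0 
 * S2   S3  S0 
   S3   S3  S3 
(> = start, * = accepting)

start=S0; accept=S0,S1,S2; S0-a>S1; S0-b>S0; S1-a>S2; S1-b>S0; S2-a>S3; S2-b>S0; S3-a>S3; S3-b>S3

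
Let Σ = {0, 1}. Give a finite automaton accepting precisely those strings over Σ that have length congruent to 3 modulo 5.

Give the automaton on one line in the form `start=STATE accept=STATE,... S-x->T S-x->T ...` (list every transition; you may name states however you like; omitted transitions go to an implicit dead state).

start=q0 accept=q3 q0-0->q1 q0-1->q1 q1-0->q2 q1-1->q2 q2-0->q3 q2-1->q3 q3-0->q4 q3-1->q4 q4-0->q0 q4-1->q0

Count input length modulo 5: every symbol advances one step around the cycle q0 → q1 → q2 → q3 → q4 → q0. Accept at q3.
With 5 states:
        0   1  
>  q0   q1  q1 
   q1   q2  q2 
   q2   q3  q3 
 * q3   q4  q4 
   q4   q0  q0 
(> = start, * = accepting)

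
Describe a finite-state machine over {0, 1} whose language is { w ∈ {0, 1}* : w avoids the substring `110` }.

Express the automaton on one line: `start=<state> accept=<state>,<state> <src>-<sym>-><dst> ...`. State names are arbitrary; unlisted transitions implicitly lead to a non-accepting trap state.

Track partial matches of the forbidden pattern `110`. State q3 is a dead state reached once `110` has occurred; every other state accepts. q0 means no part of `110` is currently matched.
        0   1  
>* q0   q0  q1 
 * q1   q0  q2 
 * q2   q3  q2 
   q3   q3  q3 
(> = start, * = accepting)

start=q0 accept=q0,q1,q2 q0-0->q0 q0-1->q1 q1-0->q0 q1-1->q2 q2-0->q3 q2-1->q2 q3-0->q3 q3-1->q3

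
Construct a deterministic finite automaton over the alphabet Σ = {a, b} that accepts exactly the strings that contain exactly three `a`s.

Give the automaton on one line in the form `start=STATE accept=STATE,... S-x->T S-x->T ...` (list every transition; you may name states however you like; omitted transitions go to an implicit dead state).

Count `a`s, saturating at 4: states q0 through q3 mean 0 through 3 `a`s seen; q4 means more than 3. Each `a` increments (capped at q4); other symbols loop. Accept from {q3}.
A 5-state machine:
        a   b  
>  q0   q1  q0 
   q1   q2  q1 
   q2   q3  q2 
 * q3   q4  q3 
   q4   q4  q4 
(> = start, * = accepting)

start=q0 accept=q3 q0-a->q1 q0-b->q0 q1-a->q2 q1-b->q1 q2-a->q3 q2-b->q2 q3-a->q4 q3-b->q3 q4-a->q4 q4-b->q4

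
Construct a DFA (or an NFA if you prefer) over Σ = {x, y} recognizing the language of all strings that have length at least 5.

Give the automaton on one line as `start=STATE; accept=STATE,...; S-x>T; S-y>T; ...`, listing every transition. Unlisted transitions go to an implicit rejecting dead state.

We only need to distinguish lengths 0, 1, …, 5, and '>5'. Chain A → B → C → D → E → F → G on every symbol, with G looping. Accepting states: {F, G}.
With 7 states:
       x  y 
>  A   B  B 
   B   C  C 
   C   D  D 
   D   E  E 
   E   F  F 
 * F   G  G 
 * G   G  G 
(> = start, * = accepting)

start=A; accept=F,G; A-x>B; A-y>B; B-x>C; B-y>C; C-x>D; C-y>D; D-x>E; D-y>E; E-x>F; E-y>F; F-x>G; F-y>G; G-x>G; G-y>G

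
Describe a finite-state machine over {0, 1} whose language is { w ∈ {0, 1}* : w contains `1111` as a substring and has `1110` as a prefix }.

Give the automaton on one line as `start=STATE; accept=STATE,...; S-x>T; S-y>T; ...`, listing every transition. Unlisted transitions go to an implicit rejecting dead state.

Handle the two conditions separately and then intersect. One (5 states) tracks whether and how much of `1111` has been seen; the other (6 states) tracks whether the input so far still matches the prefix `1110`. Each combined state is a pair, one component from each; accept when both components accept.
A 14-state machine:
          0    1  
>  q0     q1   q2 
   q1     q1   q3 
   q2     q1   q4 
   q3     q1   q5 
   q4     q1   q6 
   q5     q1   q7 
   q6     q8   q9 
   q7     q1   q9 
   q8     q8  q10 
   q9     q9   q9 
   q10    q8  q11 
   q11    q8  q12 
   q12    q8  q13 
 * q13   q13  q13 
(> = start, * = accepting)

start=q0; accept=q13; q0-0>q1; q0-1>q2; q1-0>q1; q1-1>q3; q2-0>q1; q2-1>q4; q3-0>q1; q3-1>q5; q4-0>q1; q4-1>q6; q5-0>q1; q5-1>q7; q6-0>q8; q6-1>q9; q7-0>q1; q7-1>q9; q8-0>q8; q8-1>q10; q9-0>q9; q9-1>q9; q10-0>q8; q10-1>q11; q11-0>q8; q11-1>q12; q12-0>q8; q12-1>q13; q13-0>q13; q13-1>q13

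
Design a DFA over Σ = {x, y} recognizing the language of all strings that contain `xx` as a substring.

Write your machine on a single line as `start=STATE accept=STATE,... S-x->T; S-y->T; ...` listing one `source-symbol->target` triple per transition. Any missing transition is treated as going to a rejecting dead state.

start=s0; accept=s2; s0-x->s1; s0-y->s0; s1-x->s2; s1-y->s0; s2-x->s2; s2-y->s2

States s0..s1 record the length of the longest prefix of `xx` that matches the current input suffix. Reaching s2 means `xx` has been seen, and we stay there forever. Accept from s2.
        x   y  
>  s0   s1  s0 
   s1   s2  s0 
 * s2   s2  s2 
(> = start, * = accepting)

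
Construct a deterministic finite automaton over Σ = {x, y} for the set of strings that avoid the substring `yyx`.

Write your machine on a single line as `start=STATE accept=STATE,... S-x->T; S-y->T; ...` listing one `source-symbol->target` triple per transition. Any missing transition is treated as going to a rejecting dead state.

Track partial matches of the forbidden pattern `yyx`. State S3 is a dead state reached once `yyx` has occurred; every other state accepts. S0 means no part of `yyx` is currently matched.
        x   y  
>* S0   S0  S1 
 * S1   S0  S2 
 * S2   S3  S2 
   S3   S3  S3 
(> = start, * = accepting)

start=S0; accept=S0,S1,S2; S0-x->S0; S0-y->S1; S1-x->S0; S1-y->S2; S2-x->S3; S2-y->S2; S3-x->S3; S3-y->S3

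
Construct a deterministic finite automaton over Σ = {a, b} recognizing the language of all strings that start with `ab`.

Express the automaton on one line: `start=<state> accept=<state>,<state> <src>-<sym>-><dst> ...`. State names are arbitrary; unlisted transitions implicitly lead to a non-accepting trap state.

start=q0 accept=q2 q0-a->q1 q0-b->q3 q1-a->q3 q1-b->q2 q2-a->q2 q2-b->q2 q3-a->q3 q3-b->q3

Walk along `ab` while the input agrees: from q0 take `a` to q1, and so on. Any deviation drops to the rejecting sink q3. Once q2 is reached the prefix is confirmed and every continuation is accepted.
A 4-state machine:
        a   b  
>  q0   q1  q3 
   q1   q3  q2 
 * q2   q2  q2 
   q3   q3  q3 
(> = start, * = accepting)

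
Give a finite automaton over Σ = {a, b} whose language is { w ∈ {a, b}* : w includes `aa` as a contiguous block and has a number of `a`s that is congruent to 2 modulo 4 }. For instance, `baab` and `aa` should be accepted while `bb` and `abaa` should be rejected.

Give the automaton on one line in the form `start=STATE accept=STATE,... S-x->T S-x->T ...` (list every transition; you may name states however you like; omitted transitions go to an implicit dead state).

Run two small machines in parallel and take their product. The first has 3 states tracking whether and how much of `aa` has been seen; the second has 4 states tracking the count of `a`s modulo 4. A product state is a pair (one from each), accepting exactly when both do.
12 states suffice.
          a    b  
>  q0     q1   q0 
   q1     q2   q3 
 * q2     q4   q2 
   q3     q5   q3 
   q4     q6   q4 
   q5     q4   q7 
   q6     q8   q6 
   q7     q9   q7 
   q8     q2   q8 
   q9     q6  q10 
   q10   q11  q10 
   q11    q8   q0 
(> = start, * = accepting)

start=q0 accept=q2 q0-a->q1 q0-b->q0 q1-a->q2 q1-b->q3 q2-a->q4 q2-b->q2 q3-a->q5 q3-b->q3 q4-a->q6 q4-b->q4 q5-a->q4 q5-b->q7 q6-a->q8 q6-b->q6 q7-a->q9 q7-b->q7 q8-a->q2 q8-b->q8 q9-a->q6 q9-b->q10 q10-a->q11 q10-b->q10 q11-a->q8 q11-b->q0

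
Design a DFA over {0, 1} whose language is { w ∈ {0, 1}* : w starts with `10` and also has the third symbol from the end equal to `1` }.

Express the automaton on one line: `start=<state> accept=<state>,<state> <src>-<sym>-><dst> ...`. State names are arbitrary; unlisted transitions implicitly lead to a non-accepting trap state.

start=S0 accept=S4,S5,S9,S10 S0-0->S1 S0-1->S2 S1-0->S1 S1-1->S1 S2-0->S3 S2-1->S1 S3-0->S4 S3-1->S5 S4-0->S6 S4-1->S7 S5-0->S3 S5-1->S8 S6-0->S6 S6-1->S7 S7-0->S3 S7-1->S8 S8-0->S9 S8-1->S10 S9-0->S4 S9-1->S5 S10-0->S9 S10-1->S10

Handle the two conditions separately and then intersect. The first has 4 states tracking whether the input so far still matches the prefix `10`; the second has 15 states tracking the last 3 symbols read. A product state is a pair (one from each), accepting exactly when both do. After merging equivalent states the machine shrinks.
An 11-state machine:
          0    1  
>  S0     S1   S2 
   S1     S1   S1 
   S2     S3   S1 
   S3     S4   S5 
 * S4     S6   S7 
 * S5     S3   S8 
   S6     S6   S7 
   S7     S3   S8 
   S8     S9  S10 
 * S9     S4   S5 
 * S10    S9  S10 
(> = start, * = accepting)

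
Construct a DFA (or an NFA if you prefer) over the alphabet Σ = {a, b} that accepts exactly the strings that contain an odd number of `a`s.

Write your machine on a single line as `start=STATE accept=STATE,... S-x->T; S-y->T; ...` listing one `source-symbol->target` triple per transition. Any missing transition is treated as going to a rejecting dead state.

The only thing that matters is how many `a`s have appeared, reduced mod 2. Use one state per residue: S0 for 0, …, S1 for 1. Reading `a` moves to the next residue; anything else stays put. S1 is accepting.
2 states suffice.
        a   b  
>  S0   S1  S0 
 * S1   S0  S1 
(> = start, * = accepting)

start=S0; accept=S1; S0-a->S1; S0-b->S0; S1-a->S0; S1-b->S1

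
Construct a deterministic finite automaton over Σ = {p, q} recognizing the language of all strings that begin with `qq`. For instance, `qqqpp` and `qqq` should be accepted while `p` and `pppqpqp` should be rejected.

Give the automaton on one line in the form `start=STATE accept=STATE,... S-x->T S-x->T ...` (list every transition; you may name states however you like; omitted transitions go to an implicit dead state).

Walk along `qq` while the input agrees: from s0 take `q` to s1, and so on. Any deviation drops to the rejecting sink s3. Once s2 is reached the prefix is confirmed and every continuation is accepted.
        p   q  
>  s0   s3  s1 
   s1   s3  s2 
 * s2   s2  s2 
   s3   s3  s3 
(> = start, * = accepting)

start=s0 accept=s2 s0-p->s3 s0-q->s1 s1-p->s3 s1-q->s2 s2-p->s2 s2-q->s2 s3-p->s3 s3-q->s3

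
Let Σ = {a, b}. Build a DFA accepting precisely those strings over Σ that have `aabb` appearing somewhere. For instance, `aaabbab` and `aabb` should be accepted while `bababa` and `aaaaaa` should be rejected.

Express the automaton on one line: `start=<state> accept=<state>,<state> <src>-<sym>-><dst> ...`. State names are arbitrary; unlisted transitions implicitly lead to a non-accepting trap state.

start=q0 accept=q4 q0-a->q1 q0-b->q0 q1-a->q2 q1-b->q0 q2-a->q2 q2-b->q3 q3-a->q1 q3-b->q4 q4-a->q4 q4-b->q4

Track how much of `aabb` has been matched so far: state q0 is no progress, q4 is the absorbing accept state reached once `aabb` has occurred. Intermediate states record partial matches; on a mismatch, fall back to the longest reusable overlap.
        a   b  
>  q0   q1  q0 
   q1   q2  q0 
   q2   q2  q3 
   q3   q1  q4 
 * q4   q4  q4 
(> = start, * = accepting)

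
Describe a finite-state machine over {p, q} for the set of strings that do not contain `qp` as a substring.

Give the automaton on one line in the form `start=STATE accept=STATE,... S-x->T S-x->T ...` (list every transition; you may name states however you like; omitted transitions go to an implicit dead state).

start=S0 accept=S0,S1 S0-p->S0 S0-q->S1 S1-p->S2 S1-q->S1 S2-p->S2 S2-q->S2

Track partial matches of the forbidden pattern `qp`. State S2 is a dead state reached once `qp` has occurred; every other state accepts. S0 means no part of `qp` is currently matched.
A 3-state machine:
        p   q  
>* S0   S0  S1 
 * S1   S2  S1 
   S2   S2  S2 
(> = start, * = accepting)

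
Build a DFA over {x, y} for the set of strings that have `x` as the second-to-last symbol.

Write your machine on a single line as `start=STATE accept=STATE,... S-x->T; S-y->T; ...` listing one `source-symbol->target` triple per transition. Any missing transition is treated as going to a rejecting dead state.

A DFA must remember the last 2 symbols (since which symbol is second-to-last isn't known until the input ends). Use one state per possible window of the last ≤2 symbols; accept from those whose window starts with `x`.
A 7-state machine:
        x   y  
>  q0   q1  q2 
   q1   q3  q4 
   q2   q5  q6 
 * q3   q3  q4 
 * q4   q5  q6 
   q5   q3  q4 
   q6   q5  q6 
(> = start, * = accepting)

start=q0; accept=q3,q4; q0-x->q1; q0-y->q2; q1-x->q3; q1-y->q4; q2-x->q5; q2-y->q6; q3-x->q3; q3-y->q4; q4-x->q5; q4-y->q6; q5-x->q3; q5-y->q4; q6-x->q5; q6-y->q6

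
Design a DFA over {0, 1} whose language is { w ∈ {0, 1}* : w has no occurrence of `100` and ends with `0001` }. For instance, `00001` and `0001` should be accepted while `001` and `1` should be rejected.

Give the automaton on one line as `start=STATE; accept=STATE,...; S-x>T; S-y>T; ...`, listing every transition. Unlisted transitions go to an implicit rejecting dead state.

Run two small machines in parallel and take their product. The first has 4 states tracking partial matches of the forbidden pattern `100`; the second has 5 states tracking how much of the suffix `0001` has currently been matched. A product state is a pair (one from each), accepting exactly when both do.
          0    1  
>  q0     q1   q2 
   q1     q3   q2 
   q2     q4   q2 
   q3     q5   q2 
   q4     q6   q2 
   q5     q5   q7 
   q6     q8   q9 
 * q7     q4   q2 
   q8     q8  q10 
   q9    q11   q9 
   q10   q11   q9 
   q11    q6   q9 
(> = start, * = accepting)

start=q0; accept=q7; q0-0>q1; q0-1>q2; q1-0>q3; q1-1>q2; q2-0>q4; q2-1>q2; q3-0>q5; q3-1>q2; q4-0>q6; q4-1>q2; q5-0>q5; q5-1>q7; q6-0>q8; q6-1>q9; q7-0>q4; q7-1>q2; q8-0>q8; q8-1>q10; q9-0>q11; q9-1>q9; q10-0>q11; q10-1>q9; q11-0>q6; q11-1>q9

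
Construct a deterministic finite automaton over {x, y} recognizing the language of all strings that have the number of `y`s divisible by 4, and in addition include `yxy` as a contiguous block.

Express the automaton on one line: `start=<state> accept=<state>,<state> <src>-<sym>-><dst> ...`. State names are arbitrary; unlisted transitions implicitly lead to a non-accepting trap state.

Run two small machines in parallel and take their product. One (4 states) tracks the count of `y`s modulo 4; the other (4 states) tracks whether and how much of `yxy` has been seen. Each combined state is a pair, one component from each; accept when both components accept.
With 16 states:
          x    y  
>  S0     S0   S1 
   S1     S2   S3 
   S2     S4   S5 
   S3     S6   S7 
   S4     S4   S3 
   S5     S5   S8 
   S6     S9   S8 
   S7    S10  S11 
   S8     S8  S12 
   S9     S9   S7 
   S10   S13  S12 
   S11   S14   S1 
 * S12   S12  S15 
   S13   S13  S11 
   S14    S0  S15 
   S15   S15   S5 
(> = start, * = accepting)

start=S0 accept=S12 S0-x->S0 S0-y->S1 S1-x->S2 S1-y->S3 S2-x->S4 S2-y->S5 S3-x->S6 S3-y->S7 S4-x->S4 S4-y->S3 S5-x->S5 S5-y->S8 S6-x->S9 S6-y->S8 S7-x->S10 S7-y->S11 S8-x->S8 S8-y->S12 S9-x->S9 S9-y->S7 S10-x->S13 S10-y->S12 S11-x->S14 S11-y->S1 S12-x->S12 S12-y->S15 S13-x->S13 S13-y->S11 S14-x->S0 S14-y->S15 S15-x->S15 S15-y->S5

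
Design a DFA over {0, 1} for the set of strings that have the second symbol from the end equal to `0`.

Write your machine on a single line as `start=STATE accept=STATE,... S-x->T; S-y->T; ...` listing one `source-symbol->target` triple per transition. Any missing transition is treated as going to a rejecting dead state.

start=q0; accept=q3,q4; q0-0->q1; q0-1->q2; q1-0->q3; q1-1->q4; q2-0->q5; q2-1->q6; q3-0->q3; q3-1->q4; q4-0->q5; q4-1->q6; q5-0->q3; q5-1->q4; q6-0->q5; q6-1->q6

Because acceptance depends on a position counted from the end, the machine has to buffer the most recent 2 symbols. Make each state the string of the last up-to-2 symbols read; on input `x` shift the window left and append `x`. Accept when the buffered window has length 2 and begins with `0`.
With 7 states:
        0   1  
>  q0   q1  q2 
   q1   q3  q4 
   q2   q5  q6 
 * q3   q3  q4 
 * q4   q5  q6 
   q5   q3  q4 
   q6   q5  q6 
(> = start, * = accepting)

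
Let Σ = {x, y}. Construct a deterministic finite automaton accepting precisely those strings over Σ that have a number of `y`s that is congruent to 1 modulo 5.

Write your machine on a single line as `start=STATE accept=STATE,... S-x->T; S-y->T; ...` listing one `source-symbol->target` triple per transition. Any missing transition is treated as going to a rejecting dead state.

start=A; accept=B; A-x->A; A-y->B; B-x->B; B-y->C; C-x->C; C-y->D; D-x->D; D-y->E; E-x->E; E-y->A

The only thing that matters is how many `y`s have appeared, reduced mod 5. Use one state per residue: A for 0, …, E for 4. Reading `y` moves to the next residue; anything else stays put. B is accepting.
5 states suffice.
       x  y 
>  A   A  B 
 * B   B  C 
   C   C  D 
   D   D  E 
   E   E  A 
(> = start, * = accepting)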